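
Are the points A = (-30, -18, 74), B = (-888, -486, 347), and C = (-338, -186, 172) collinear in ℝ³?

AB = (-858, -468, 273), AC = (-308, -168, 98).
AB × AC = (0, 0, 0).
The cross product vanishes, so the three points are collinear.

Yes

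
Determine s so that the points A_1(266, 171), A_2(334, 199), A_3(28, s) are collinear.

Collinearity: (A_3 − A_1) must be parallel to (A_2 − A_1) = (68, 28).
Cross-multiplying the components: (s − 171)·(68) = (-238)·(28).
Solving gives s = 73.

73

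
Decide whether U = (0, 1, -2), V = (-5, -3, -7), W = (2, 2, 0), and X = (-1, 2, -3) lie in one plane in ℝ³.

A normal to the plane through U, V, W is n = UV × UW = (-3, 0, 3).
The plane has equation n·P = -6. For X: n·X = -6.
Equal, so X lies in the plane and all four are coplanar.

Yes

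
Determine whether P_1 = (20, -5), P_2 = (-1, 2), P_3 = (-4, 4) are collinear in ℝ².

No

P_1P_2 = (-21, 7), P_1P_3 = (-24, 9).
Twice the signed area of △P_1P_2P_3 is (-21)(9) − (7)(-24) = -21.
The area is nonzero, so the three points are not collinear.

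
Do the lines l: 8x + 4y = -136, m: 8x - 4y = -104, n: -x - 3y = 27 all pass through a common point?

Yes

Intersecting l and m: solving the 2×2 system gives (x, y) = (-15, -4).
Substitute into n: (-1)(-15) + (-3)(-4) = 27.
This equals 27, so (-15, -4) lies on all three lines and they are concurrent.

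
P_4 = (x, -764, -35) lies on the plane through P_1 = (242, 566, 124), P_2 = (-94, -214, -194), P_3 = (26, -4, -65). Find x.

The plane through P_1, P_2, P_3 has equation −33840x + 5184y + 23040z = -2398176.
Substituting P_4: (-33840)x + (-4766976) = -2398176, so x = -70.

-70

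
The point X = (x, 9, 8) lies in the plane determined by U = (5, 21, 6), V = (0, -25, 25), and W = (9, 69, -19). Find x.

The plane through U, V, W has equation 238x − 49y − 56z = -175.
Substituting X: (238)x + (-889) = -175, so x = 3.

3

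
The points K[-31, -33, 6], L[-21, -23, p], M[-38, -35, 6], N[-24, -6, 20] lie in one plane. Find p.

10

Normal to plane KMN: n = (-28, 98, -175); plane equation n·P = -3416.
Requiring n·L = -3416: (-175)p + (-1666) = -3416.
So p = 10.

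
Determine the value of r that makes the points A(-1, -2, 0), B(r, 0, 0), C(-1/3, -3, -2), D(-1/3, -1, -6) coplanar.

Normal to plane ACD: n = (8, 8/3, 4/3); plane equation n·P = -40/3.
Requiring n·B = -40/3: (8)r + (0) = -40/3.
So r = -5/3.

-5/3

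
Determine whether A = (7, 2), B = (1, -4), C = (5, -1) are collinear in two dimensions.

AB = (-6, -6), AC = (-2, -3).
If collinear, AC would be a scalar multiple of AB. But (-6)·(-3) ≠ (-6)·(-2) (difference 6), so they are not parallel; the points are not collinear.

No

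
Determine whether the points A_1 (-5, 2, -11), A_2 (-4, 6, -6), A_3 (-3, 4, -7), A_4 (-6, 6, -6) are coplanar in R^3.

No

A normal to the plane through A_1, A_2, A_3 is n = A_1A_2 × A_1A_3 = (6, 6, -6).
The plane has equation n·P = 48. For A_4: n·A_4 = 36.
36 ≠ 48, so A_4 is off the plane.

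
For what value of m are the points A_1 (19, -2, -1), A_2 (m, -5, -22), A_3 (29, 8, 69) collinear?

16

Direction A_1A_3 = (10, 10, 70). From the y-coordinate of A_2, the parameter along the line is τ = (-5 − (-2))/10 = -3/10.
Then m = 19 + (-3/10)·(10) = 16.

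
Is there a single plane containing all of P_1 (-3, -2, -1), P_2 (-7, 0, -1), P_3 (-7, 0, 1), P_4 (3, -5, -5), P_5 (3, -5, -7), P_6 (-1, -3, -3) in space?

The plane through P_1, P_2, P_3 has normal n = P_1P_2 × P_1P_3 = (4, 8, 0) and equation n·P = -28.
Checking the remaining points: n·P_4 = -28, n·P_5 = -28, n·P_6 = -28.
All equal -28, so all 6 points lie in one plane.

Yes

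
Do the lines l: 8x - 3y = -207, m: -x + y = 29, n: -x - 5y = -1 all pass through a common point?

The three lines meet at one point iff the augmented coefficient matrix [aᵢ bᵢ cᵢ] has rank < 3, i.e. its determinant vanishes.
Here the determinant is 0.
It vanishes, so the lines are concurrent at (-24, 5).

Yes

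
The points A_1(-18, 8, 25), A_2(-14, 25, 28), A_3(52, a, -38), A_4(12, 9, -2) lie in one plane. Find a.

Coplanarity ⇔ det[A_1A_2; A_1A_3; A_1A_4] = 0.
Expanding, this is linear in a: (-198)a + (2046) = 0.
So a = 31/3.

31/3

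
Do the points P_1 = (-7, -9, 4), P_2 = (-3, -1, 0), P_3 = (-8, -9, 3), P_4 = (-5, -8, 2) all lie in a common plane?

No

With P_1 as base: P_1P_2 = (4, 8, -4), P_1P_3 = (-1, 0, -1), P_1P_4 = (2, 1, -2).
P_1P_3 × P_1P_4 = (1, -4, -1).
P_1P_2 · (P_1P_3 × P_1P_4) = -24.
Since -24 ≠ 0, the four points are not coplanar.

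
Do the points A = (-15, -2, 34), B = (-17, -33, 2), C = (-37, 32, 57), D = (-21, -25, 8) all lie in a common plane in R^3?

Yes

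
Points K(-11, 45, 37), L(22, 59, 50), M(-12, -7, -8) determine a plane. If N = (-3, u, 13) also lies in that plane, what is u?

17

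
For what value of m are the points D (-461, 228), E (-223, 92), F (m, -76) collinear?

Collinearity: (F − D) must be parallel to (E − D) = (238, -136).
Cross-multiplying the components: (m − (-461))·(-136) = (-304)·(238).
Solving gives m = 71.

71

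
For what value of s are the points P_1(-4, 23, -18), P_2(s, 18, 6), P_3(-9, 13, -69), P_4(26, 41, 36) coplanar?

-34

Normal to plane P_1P_3P_4: n = (378, -1260, 210); plane equation n·P = -34272.
Requiring n·P_2 = -34272: (378)s + (-21420) = -34272.
So s = -34.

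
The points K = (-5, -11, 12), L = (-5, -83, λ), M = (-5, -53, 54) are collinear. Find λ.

Collinearity requires KL × KM = 0; each component is linear in λ.
The x-component gives (42)λ + (-3528) = 0, so λ = 84.
The remaining components then also vanish.

84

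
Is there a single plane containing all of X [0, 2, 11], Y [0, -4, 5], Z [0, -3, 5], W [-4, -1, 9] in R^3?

With X as base: XY = (0, -6, -6), XZ = (0, -5, -6), XW = (-4, -3, -2).
XZ × XW = (-8, 24, -20).
XY · (XZ × XW) = -24.
Since -24 ≠ 0, the four points are not coplanar.

No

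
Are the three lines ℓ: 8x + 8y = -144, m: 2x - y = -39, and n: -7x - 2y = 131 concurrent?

Intersecting ℓ and m: solving the 2×2 system gives (x, y) = (-19, 1).
Substitute into n: (-7)(-19) + (-2)(1) = 131.
This equals 131, so (-19, 1) lies on all three lines and they are concurrent.

Yes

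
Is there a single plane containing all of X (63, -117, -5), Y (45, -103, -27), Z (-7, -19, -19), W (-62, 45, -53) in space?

The four points are coplanar iff the 3×3 determinant with rows XY, XZ, XW is zero.
Rows: (-18, 14, -22), (-70, 98, -14), (-125, 162, -48).
Expanding along the first row: (-18)(-2436) − (14)(1610) + (-22)(910) = 1288.
Nonzero ⇒ not coplanar.

No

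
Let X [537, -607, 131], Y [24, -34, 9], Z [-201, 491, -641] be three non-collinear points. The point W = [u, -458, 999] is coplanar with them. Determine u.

-6

Coplanarity requires XY · (XZ × XW) = 0.
XY = (-513, 573, -122), XZ = (-738, 1098, -772); the triple product is linear in u with coefficient -308400 and constant term -1850400.
Setting it to zero: u = -6.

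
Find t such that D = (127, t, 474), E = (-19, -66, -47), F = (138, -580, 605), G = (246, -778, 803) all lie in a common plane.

-491

Coplanarity ⇔ det[DE; DF; DG] = 0.
Expanding, this is linear in t: (-39330)t + (-19311030) = 0.
So t = -491.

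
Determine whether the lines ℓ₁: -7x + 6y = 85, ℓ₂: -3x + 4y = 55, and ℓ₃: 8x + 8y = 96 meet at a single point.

Intersecting ℓ₁ and ℓ₂: solving the 2×2 system gives (x, y) = (-1, 13).
Substitute into ℓ₃: (8)(-1) + (8)(13) = 96.
This equals 96, so (-1, 13) lies on all three lines and they are concurrent.

Yes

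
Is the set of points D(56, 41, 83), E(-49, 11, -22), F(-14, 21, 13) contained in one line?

DE = (-105, -30, -105), DF = (-70, -20, -70).
Each component of DF is 2/3 times the corresponding component of DE, so DF = 2/3·DE and the points are collinear.

Yes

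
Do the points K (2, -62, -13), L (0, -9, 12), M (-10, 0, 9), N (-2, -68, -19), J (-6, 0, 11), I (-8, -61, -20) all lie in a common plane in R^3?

No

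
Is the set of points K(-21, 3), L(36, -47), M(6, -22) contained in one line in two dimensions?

KL = (57, -50), KM = (27, -25).
Twice the signed area of △KLM is (57)(-25) − (-50)(27) = -75.
The area is nonzero, so the three points are not collinear.

No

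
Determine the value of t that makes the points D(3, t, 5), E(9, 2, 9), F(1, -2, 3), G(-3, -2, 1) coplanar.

0

Coplanarity ⇔ det[DE; DF; DG] = 0.
Expanding, this is linear in t: (-8)t + (0) = 0.
So t = 0.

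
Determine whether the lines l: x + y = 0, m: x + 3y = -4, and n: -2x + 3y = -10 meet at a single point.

The three lines meet at one point iff the augmented coefficient matrix [aᵢ bᵢ cᵢ] has rank < 3, i.e. its determinant vanishes.
Here the determinant is 0.
It vanishes, so the lines are concurrent at (2, -2).

Yes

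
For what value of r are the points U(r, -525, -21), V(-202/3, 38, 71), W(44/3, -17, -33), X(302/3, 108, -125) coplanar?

Coplanarity ⇔ det[UV; UW; UX] = 0.
Expanding, this is linear in r: (-18060)r + (-626080) = 0.
So r = -104/3.

-104/3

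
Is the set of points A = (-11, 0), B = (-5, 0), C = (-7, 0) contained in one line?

Yes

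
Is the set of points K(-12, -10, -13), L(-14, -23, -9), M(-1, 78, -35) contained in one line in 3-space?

KL = (-2, -13, 4), KM = (11, 88, -22).
Comparing components 2 and 3: (-13)(-22) − (4)(88) = -66 ≠ 0, so KL and KM are not parallel and the points are not collinear.

No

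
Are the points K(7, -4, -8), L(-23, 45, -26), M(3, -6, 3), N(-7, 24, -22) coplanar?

No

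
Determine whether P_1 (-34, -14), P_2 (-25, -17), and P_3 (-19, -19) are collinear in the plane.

Yes

P_1P_2 = (9, -3), P_1P_3 = (15, -5).
Checking proportionality: P_1P_3 = 5/3·P_1P_2, so the vectors are parallel and the points are collinear.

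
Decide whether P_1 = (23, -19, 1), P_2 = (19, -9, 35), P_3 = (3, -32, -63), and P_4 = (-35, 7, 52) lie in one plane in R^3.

With P_1 as base: P_1P_2 = (-4, 10, 34), P_1P_3 = (-20, -13, -64), P_1P_4 = (-58, 26, 51).
P_1P_3 × P_1P_4 = (1001, 4732, -1274).
P_1P_2 · (P_1P_3 × P_1P_4) = 0.
The scalar triple product vanishes, so the four points are coplanar.

Yes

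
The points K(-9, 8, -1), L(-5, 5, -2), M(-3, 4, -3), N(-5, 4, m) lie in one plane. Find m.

The points are coplanar iff KL · (KM × KN) = 0.
Expanding, this is linear in m: (2)m + (2) = 0.
So m = -1.

-1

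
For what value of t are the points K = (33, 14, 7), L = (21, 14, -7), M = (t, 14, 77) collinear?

Direction KL = (-12, 0, -14). From the z-coordinate of M, the parameter along the line is τ = (77 − 7)/(-14) = -5.
Then t = 33 + (-5)·(-12) = 93.

93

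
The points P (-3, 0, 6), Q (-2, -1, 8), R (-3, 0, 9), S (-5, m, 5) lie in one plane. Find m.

Normal to plane PQR: n = (-3, -3, 0); plane equation n·X = 9.
Requiring n·S = 9: (-3)m + (15) = 9.
So m = 2.

2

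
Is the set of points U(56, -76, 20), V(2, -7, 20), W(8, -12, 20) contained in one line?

UV = (-54, 69, 0), UW = (-48, 64, 0).
UV × UW = (0, 0, -144).
The cross product is nonzero, so the points do not lie on one line.

No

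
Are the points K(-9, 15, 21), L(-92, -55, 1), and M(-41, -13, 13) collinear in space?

KL = (-83, -70, -20), KM = (-32, -28, -8).
Comparing components 3 and 1: (-20)(-32) − (-83)(-8) = -24 ≠ 0, so KL and KM are not parallel and the points are not collinear.

No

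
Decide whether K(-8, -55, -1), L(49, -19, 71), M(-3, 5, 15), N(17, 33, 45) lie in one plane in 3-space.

No

The four points are coplanar iff the 3×3 determinant with rows KL, KM, KN is zero.
Rows: (57, 36, 72), (5, 60, 16), (25, 88, 46).
Expanding along the first row: (57)(1352) − (36)(-170) + (72)(-1060) = 6864.
Nonzero ⇒ not coplanar.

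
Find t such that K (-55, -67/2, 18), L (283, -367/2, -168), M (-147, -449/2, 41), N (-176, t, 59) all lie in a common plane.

Coplanarity ⇔ det[KL; KM; KN] = 0.
Expanding, this is linear in t: (9338)t + (1816241) = 0.
So t = -389/2.

-389/2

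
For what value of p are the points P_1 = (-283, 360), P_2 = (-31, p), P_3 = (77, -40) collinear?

The three points are collinear iff det[P_1P_2; P_1P_3] = 0.
This determinant is linear in p: (-360)p + (28800) = 0, so p = 80.

80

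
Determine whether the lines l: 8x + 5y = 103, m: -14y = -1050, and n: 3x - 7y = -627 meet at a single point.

Intersecting l and m: solving the 2×2 system gives (x, y) = (-34, 75).
Substitute into n: (3)(-34) + (-7)(75) = -627.
This equals -627, so (-34, 75) lies on all three lines and they are concurrent.

Yes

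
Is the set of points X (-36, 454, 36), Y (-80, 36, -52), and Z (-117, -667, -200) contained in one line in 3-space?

No

XY = (-44, -418, -88), XZ = (-81, -1121, -236).
Comparing components 3 and 1: (-88)(-81) − (-44)(-236) = -3256 ≠ 0, so XY and XZ are not parallel and the points are not collinear.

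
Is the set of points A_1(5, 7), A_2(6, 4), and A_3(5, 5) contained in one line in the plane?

No

A_1A_2 = (1, -3), A_1A_3 = (0, -2).
If collinear, A_1A_3 would be a scalar multiple of A_1A_2. But (1)·(-2) ≠ (-3)·(0) (difference -2), so they are not parallel; the points are not collinear.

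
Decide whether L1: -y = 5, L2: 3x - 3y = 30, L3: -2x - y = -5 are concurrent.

Yes

Intersecting L1 and L2: solving the 2×2 system gives (x, y) = (5, -5).
Substitute into L3: (-2)(5) + (-1)(-5) = -5.
This equals -5, so (5, -5) lies on all three lines and they are concurrent.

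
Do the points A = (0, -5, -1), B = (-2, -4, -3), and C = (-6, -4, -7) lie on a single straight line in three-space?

AB = (-2, 1, -2), AC = (-6, 1, -6).
Comparing components 2 and 3: (1)(-6) − (-2)(1) = -4 ≠ 0, so AB and AC are not parallel and the points are not collinear.

No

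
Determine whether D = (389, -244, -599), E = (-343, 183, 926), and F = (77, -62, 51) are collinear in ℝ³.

Yes

DE = (-732, 427, 1525), DF = (-312, 182, 650).
Each component of DF is 26/61 times the corresponding component of DE, so DF = 26/61·DE and the points are collinear.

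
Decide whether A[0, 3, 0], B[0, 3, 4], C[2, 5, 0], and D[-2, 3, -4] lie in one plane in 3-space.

No

A normal to the plane through A, B, C is n = AB × AC = (-8, 8, 0).
The plane has equation n·P = 24. For D: n·D = 40.
40 ≠ 24, so D is off the plane.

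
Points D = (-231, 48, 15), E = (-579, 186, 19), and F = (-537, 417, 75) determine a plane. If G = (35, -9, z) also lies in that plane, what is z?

A normal to the plane is n = DE × DF = (6804, 19656, -86184).
G lies in the plane iff n · DG = 0.
This gives (-86184)z + (1982232) = 0, so z = 23.

23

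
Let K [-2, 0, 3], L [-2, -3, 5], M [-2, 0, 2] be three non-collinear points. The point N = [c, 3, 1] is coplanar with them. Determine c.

-2

A normal to the plane is n = KL × KM = (3, 0, 0).
N lies in the plane iff n · KN = 0.
This gives (3)c + (6) = 0, so c = -2.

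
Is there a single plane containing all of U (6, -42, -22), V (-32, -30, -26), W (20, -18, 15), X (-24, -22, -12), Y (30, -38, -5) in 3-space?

Yes

The plane through U, V, W has normal n = UV × UW = (540, 1350, -1080) and equation n·P = -29700.
Checking the remaining points: n·X = -29700, n·Y = -29700.
All equal -29700, so all 5 points lie in one plane.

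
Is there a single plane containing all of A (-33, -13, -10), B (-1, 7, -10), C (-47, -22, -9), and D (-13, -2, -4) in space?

A normal to the plane through A, B, C is n = AB × AC = (20, -32, -8).
The plane has equation n·P = -164. For D: n·D = -164.
Equal, so D lies in the plane and all four are coplanar.

Yes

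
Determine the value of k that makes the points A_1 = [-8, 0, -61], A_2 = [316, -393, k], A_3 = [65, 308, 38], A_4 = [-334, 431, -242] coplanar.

124

Normal to plane A_1A_3A_4: n = (-98417, -19061, 131871); plane equation n·P = -7256795.
Requiring n·A_2 = -7256795: (131871)k + (-23608799) = -7256795.
So k = 124.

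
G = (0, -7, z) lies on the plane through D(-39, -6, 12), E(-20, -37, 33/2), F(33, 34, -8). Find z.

A normal to the plane is n = DE × DF = (440, 704, 2992).
G lies in the plane iff n · DG = 0.
This gives (2992)z + (-19448) = 0, so z = 13/2.

13/2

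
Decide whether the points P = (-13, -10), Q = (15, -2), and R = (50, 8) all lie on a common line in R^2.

Yes

PQ = (28, 8), PR = (63, 18).
det[PQ; PR] = (28)(18) − (8)(63) = 0.
The determinant is zero, so the points are collinear.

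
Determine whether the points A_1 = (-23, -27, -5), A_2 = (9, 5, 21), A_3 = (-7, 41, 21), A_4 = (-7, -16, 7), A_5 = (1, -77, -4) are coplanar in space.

The plane through A_1, A_2, A_3 has normal n = A_1A_2 × A_1A_3 = (-936, -416, 1664) and equation n·P = 24440.
Checking the remaining points: n·A_4 = 24856, n·A_5 = 24440.
Since n·A_4 = 24856 ≠ 24440, A_4 is off the plane and the points are not all coplanar.

No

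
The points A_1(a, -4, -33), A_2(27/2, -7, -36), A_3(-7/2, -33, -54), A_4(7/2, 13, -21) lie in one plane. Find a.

The points are coplanar iff A_1A_2 · (A_1A_3 × A_1A_4) = 0.
Expanding, this is linear in a: (30)a + (90) = 0.
So a = -3.

-3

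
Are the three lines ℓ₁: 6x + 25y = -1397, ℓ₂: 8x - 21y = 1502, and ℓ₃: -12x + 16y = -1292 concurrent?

No

Intersecting ℓ₁ and ℓ₂: solving the 2×2 system gives (x, y) = (8213/326, -10094/163).
Substitute into ℓ₃: (-12)(8213/326) + (16)(-10094/163) = -210782/163.
But ℓ₃ requires -1292 ≠ -210782/163, so the three lines have no common point.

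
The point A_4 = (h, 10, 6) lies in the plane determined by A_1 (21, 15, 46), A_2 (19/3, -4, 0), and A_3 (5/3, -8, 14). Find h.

The plane through A_1, A_2, A_3 has equation −450x + 420y − 30z = -4530.
Substituting A_4: (-450)h + (4020) = -4530, so h = 19.

19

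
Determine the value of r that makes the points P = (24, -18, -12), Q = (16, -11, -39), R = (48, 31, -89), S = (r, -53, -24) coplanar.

-41

Coplanarity ⇔ det[PQ; PR; PS] = 0.
Expanding, this is linear in r: (784)r + (32144) = 0.
So r = -41.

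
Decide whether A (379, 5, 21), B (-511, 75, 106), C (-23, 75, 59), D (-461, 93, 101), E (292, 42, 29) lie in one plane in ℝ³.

Yes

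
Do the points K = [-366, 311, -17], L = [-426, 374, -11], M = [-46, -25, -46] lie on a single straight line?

No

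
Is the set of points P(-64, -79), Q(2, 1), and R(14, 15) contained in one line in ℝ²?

PQ = (66, 80), PR = (78, 94).
If collinear, PR would be a scalar multiple of PQ. But (66)·(94) ≠ (80)·(78) (difference -36), so they are not parallel; the points are not collinear.

No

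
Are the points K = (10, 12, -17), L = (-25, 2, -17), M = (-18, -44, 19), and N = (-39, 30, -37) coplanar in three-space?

A normal to the plane through K, L, M is n = KL × KM = (-360, 1260, 1680).
The plane has equation n·P = -17040. For N: n·N = -10320.
-10320 ≠ -17040, so N is off the plane.

No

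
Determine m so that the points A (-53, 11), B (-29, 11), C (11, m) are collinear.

11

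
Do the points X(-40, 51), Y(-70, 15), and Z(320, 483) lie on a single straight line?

Yes

XY = (-30, -36), XZ = (360, 432).
Checking proportionality: XZ = -12·XY, so the vectors are parallel and the points are collinear.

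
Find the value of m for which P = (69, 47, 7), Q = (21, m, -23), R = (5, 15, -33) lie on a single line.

Collinearity requires PQ × PR = 0; each component is linear in m.
The x-component gives (-40)m + (920) = 0, so m = 23.
The remaining components then also vanish.

23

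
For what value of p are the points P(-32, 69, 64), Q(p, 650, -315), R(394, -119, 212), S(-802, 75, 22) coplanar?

Normal to plane PRS: n = (7008, -96068, -142204); plane equation n·X = -15954004.
Requiring n·Q = -15954004: (7008)p + (-17649940) = -15954004.
So p = 242.

242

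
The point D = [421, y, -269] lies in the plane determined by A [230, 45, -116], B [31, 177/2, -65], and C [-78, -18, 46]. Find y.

333/2

The plane through A, B, C has equation 10260x + 16530y + 25935z = 95190.
Substituting D: (16530)y + (-2657055) = 95190, so y = 333/2.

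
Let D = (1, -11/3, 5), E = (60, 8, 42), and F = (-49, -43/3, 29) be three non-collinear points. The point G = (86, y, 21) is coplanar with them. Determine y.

A normal to the plane is n = DE × DF = (2024/3, -3266, -46).
G lies in the plane iff n · DG = 0.
This gives (-3266)y + (133906/3) = 0, so y = 41/3.

41/3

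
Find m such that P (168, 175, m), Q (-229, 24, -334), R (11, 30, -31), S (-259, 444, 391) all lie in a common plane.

423

Coplanarity ⇔ det[PQ; PR; PS] = 0.
Expanding, this is linear in m: (-100980)m + (42714540) = 0.
So m = 423.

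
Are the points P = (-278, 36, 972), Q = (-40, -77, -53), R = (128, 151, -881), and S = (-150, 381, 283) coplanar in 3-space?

A normal to the plane through P, Q, R is n = PQ × PR = (327264, 24864, 73248).
The plane has equation n·X = -18887232. For S: n·S = -18887232.
Equal, so S lies in the plane and all four are coplanar.

Yes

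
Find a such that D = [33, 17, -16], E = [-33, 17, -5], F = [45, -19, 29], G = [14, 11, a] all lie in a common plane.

-5

Coplanarity ⇔ det[DE; DF; DG] = 0.
Expanding, this is linear in a: (2376)a + (11880) = 0.
So a = -5.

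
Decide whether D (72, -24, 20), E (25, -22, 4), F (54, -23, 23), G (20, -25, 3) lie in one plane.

No

The four points are coplanar iff the 3×3 determinant with rows DE, DF, DG is zero.
Rows: (-47, 2, -16), (-18, 1, 3), (-52, -1, -17).
Expanding along the first row: (-47)(-14) − (2)(462) + (-16)(70) = -1386.
Nonzero ⇒ not coplanar.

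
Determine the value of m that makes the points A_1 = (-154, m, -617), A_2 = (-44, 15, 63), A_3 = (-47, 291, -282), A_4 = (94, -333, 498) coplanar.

559

Coplanarity ⇔ det[A_1A_2; A_1A_3; A_1A_4] = 0.
Expanding, this is linear in m: (46305)m + (-25884495) = 0.
So m = 559.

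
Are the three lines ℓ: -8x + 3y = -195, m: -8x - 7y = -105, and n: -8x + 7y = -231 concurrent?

Yes

The three lines meet at one point iff the augmented coefficient matrix [aᵢ bᵢ cᵢ] has rank < 3, i.e. its determinant vanishes.
Here the determinant is 0.
It vanishes, so the lines are concurrent at (21, -9).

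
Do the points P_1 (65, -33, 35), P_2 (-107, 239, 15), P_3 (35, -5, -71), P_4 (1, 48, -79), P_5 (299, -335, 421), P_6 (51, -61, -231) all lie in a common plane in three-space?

Yes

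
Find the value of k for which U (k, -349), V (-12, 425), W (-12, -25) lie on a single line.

-12

Collinearity: (U − V) must be parallel to (W − V) = (0, -450).
Cross-multiplying the components: (k − (-12))·(-450) = (-774)·(0).
Solving gives k = -12.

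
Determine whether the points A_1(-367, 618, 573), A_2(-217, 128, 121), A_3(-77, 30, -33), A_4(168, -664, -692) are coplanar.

Yes

The four points are coplanar iff the 3×3 determinant with rows A_1A_2, A_1A_3, A_1A_4 is zero.
Rows: (150, -490, -452), (290, -588, -606), (535, -1282, -1265).
Expanding along the first row: (150)(-33072) − (-490)(-42640) + (-452)(-57200) = 0.
Zero determinant ⇒ coplanar.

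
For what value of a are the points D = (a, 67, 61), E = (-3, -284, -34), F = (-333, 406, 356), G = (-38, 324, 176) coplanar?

27

Coplanarity ⇔ det[DE; DF; DG] = 0.
Expanding, this is linear in a: (92220)a + (-2489940) = 0.
So a = 27.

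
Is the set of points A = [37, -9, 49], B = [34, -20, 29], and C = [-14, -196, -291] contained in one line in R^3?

AB = (-3, -11, -20), AC = (-51, -187, -340).
AB × AC = (0, 0, 0).
The cross product vanishes, so the three points are collinear.

Yes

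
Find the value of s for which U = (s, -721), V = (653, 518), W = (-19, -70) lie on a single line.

The three points are collinear iff det[UV; UW] = 0.
This determinant is linear in s: (588)s + (448644) = 0, so s = -763.

-763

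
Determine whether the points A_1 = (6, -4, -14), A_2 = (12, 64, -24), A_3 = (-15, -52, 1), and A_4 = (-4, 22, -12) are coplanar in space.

Yes

With A_1 as base: A_1A_2 = (6, 68, -10), A_1A_3 = (-21, -48, 15), A_1A_4 = (-10, 26, 2).
A_1A_3 × A_1A_4 = (-486, -108, -1026).
A_1A_2 · (A_1A_3 × A_1A_4) = 0.
The scalar triple product vanishes, so the four points are coplanar.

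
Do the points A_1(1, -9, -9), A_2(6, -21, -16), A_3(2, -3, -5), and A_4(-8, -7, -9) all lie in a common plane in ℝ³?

The four points are coplanar iff the 3×3 determinant with rows A_1A_2, A_1A_3, A_1A_4 is zero.
Rows: (5, -12, -7), (1, 6, 4), (-9, 2, 0).
Expanding along the first row: (5)(-8) − (-12)(36) + (-7)(56) = 0.
Zero determinant ⇒ coplanar.

Yes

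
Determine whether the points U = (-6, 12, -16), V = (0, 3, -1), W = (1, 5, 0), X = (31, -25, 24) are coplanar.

No

With U as base: UV = (6, -9, 15), UW = (7, -7, 16), UX = (37, -37, 40).
UW × UX = (312, 312, 0).
UV · (UW × UX) = -936.
Since -936 ≠ 0, the four points are not coplanar.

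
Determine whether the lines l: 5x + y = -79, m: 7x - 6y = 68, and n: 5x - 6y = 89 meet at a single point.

No

Lines aᵢx + bᵢy = cᵢ with pairwise distinct directions are concurrent exactly when det[aᵢ bᵢ cᵢ] = 0.
Here the determinant is 35.
Nonzero, so no common point exists.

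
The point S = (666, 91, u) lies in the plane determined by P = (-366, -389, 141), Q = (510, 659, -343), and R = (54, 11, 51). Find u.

Coplanarity requires PQ · (PR × PS) = 0.
PQ = (876, 1048, -484), PR = (420, 400, -90); the triple product is linear in u with coefficient -89760 and constant term 55381920.
Setting it to zero: u = 617.

617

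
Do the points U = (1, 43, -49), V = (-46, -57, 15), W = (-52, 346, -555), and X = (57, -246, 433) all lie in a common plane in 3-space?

No

The four points are coplanar iff the 3×3 determinant with rows UV, UW, UX is zero.
Rows: (-47, -100, 64), (-53, 303, -506), (56, -289, 482).
Expanding along the first row: (-47)(-188) − (-100)(2790) + (64)(-1651) = 182172.
Nonzero ⇒ not coplanar.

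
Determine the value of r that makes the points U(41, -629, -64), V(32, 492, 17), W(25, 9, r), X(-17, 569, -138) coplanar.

Normal to plane UVX: n = (-179992, -5364, 54236); plane equation n·P = -7476820.
Requiring n·W = -7476820: (54236)r + (-4548076) = -7476820.
So r = -54.

-54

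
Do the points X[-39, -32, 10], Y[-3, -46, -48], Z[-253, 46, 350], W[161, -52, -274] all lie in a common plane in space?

The four points are coplanar iff the 3×3 determinant with rows XY, XZ, XW is zero.
Rows: (36, -14, -58), (-214, 78, 340), (200, -20, -284).
Expanding along the first row: (36)(-15352) − (-14)(-7224) + (-58)(-11320) = 2752.
Nonzero ⇒ not coplanar.

No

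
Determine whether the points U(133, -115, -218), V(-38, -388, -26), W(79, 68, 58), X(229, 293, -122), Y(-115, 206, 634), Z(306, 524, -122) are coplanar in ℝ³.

Yes

The plane through U, V, W has normal n = UV × UW = (-110484, 36828, -46035) and equation n·P = -8893962.
Checking the remaining points: n·X = -8893962, n·Y = -8893962, n·Z = -8893962.
All equal -8893962, so all 6 points lie in one plane.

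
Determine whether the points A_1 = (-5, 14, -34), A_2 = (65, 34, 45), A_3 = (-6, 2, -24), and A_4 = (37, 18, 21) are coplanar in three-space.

The four points are coplanar iff the 3×3 determinant with rows A_1A_2, A_1A_3, A_1A_4 is zero.
Rows: (70, 20, 79), (-1, -12, 10), (42, 4, 55).
Expanding along the first row: (70)(-700) − (20)(-475) + (79)(500) = 0.
Zero determinant ⇒ coplanar.

Yes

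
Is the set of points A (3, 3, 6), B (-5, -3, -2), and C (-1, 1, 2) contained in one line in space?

AB = (-8, -6, -8), AC = (-4, -2, -4).
Comparing components 2 and 3: (-6)(-4) − (-8)(-2) = 8 ≠ 0, so AB and AC are not parallel and the points are not collinear.

No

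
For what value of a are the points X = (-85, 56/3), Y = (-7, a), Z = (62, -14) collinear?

The three points are collinear iff det[XY; XZ] = 0.
This determinant is linear in a: (-147)a + (196) = 0, so a = 4/3.

4/3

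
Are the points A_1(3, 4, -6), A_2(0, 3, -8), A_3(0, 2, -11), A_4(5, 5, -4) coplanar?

No

A normal to the plane through A_1, A_2, A_3 is n = A_1A_2 × A_1A_3 = (1, -9, 3).
The plane has equation n·P = -51. For A_4: n·A_4 = -52.
-52 ≠ -51, so A_4 is off the plane.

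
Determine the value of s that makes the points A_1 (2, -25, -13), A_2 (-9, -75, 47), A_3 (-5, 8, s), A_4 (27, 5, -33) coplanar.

-65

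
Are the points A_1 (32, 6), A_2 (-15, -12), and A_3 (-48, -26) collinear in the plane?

A_1A_2 = (-47, -18), A_1A_3 = (-80, -32).
Twice the signed area of △A_1A_2A_3 is (-47)(-32) − (-18)(-80) = 64.
The area is nonzero, so the three points are not collinear.

No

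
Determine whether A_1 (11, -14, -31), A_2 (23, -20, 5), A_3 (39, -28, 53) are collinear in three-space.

Yes

A_1A_2 = (12, -6, 36), A_1A_3 = (28, -14, 84).
A_1A_2 × A_1A_3 = (0, 0, 0).
The cross product vanishes, so the three points are collinear.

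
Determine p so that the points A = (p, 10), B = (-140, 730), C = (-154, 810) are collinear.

Collinearity: (A − B) must be parallel to (C − B) = (-14, 80).
Cross-multiplying the components: (p − (-140))·(80) = (-720)·(-14).
Solving gives p = -14.

-14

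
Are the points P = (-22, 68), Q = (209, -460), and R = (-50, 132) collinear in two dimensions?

Yes

PQ = (231, -528), PR = (-28, 64).
Twice the signed area of △PQR is (231)(64) − (-528)(-28) = 0.
The triangle is degenerate (zero area), so the points are collinear.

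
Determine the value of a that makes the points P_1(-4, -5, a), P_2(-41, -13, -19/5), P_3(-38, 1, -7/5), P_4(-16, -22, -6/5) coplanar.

3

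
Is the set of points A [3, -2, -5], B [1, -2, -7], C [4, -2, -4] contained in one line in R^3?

AB = (-2, 0, -2), AC = (1, 0, 1).
AB × AC = (0, 0, 0).
The cross product vanishes, so the three points are collinear.

Yes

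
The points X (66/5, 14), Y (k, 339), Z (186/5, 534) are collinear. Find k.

141/5

The three points are collinear iff det[XY; XZ] = 0.
This determinant is linear in k: (520)k + (-14664) = 0, so k = 141/5.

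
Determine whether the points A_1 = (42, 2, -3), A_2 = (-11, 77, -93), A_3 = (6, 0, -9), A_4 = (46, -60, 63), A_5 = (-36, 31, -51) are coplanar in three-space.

No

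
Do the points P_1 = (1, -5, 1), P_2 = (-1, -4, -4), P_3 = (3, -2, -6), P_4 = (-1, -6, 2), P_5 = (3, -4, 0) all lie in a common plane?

Yes

The plane through P_1, P_2, P_3 has normal n = P_1P_2 × P_1P_3 = (8, -24, -8) and equation n·P = 120.
Checking the remaining points: n·P_4 = 120, n·P_5 = 120.
All equal 120, so all 5 points lie in one plane.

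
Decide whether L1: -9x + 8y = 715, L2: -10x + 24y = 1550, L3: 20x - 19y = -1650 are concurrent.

Yes

Intersecting L1 and L2: solving the 2×2 system gives (x, y) = (-35, 50).
Substitute into L3: (20)(-35) + (-19)(50) = -1650.
This equals -1650, so (-35, 50) lies on all three lines and they are concurrent.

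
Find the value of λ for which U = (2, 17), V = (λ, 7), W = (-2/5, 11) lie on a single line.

-2

Collinearity: (V − U) must be parallel to (W − U) = (-12/5, -6).
Cross-multiplying the components: (λ − 2)·(-6) = (-10)·(-12/5).
Solving gives λ = -2.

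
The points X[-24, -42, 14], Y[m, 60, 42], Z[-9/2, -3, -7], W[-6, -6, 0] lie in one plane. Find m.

27

The points are coplanar iff XY · (XZ × XW) = 0.
Expanding, this is linear in m: (210)m + (-5670) = 0.
So m = 27.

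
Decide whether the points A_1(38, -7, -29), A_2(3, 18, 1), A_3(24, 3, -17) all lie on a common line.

Yes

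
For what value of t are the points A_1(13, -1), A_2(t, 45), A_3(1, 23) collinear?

Collinearity: (A_2 − A_1) must be parallel to (A_3 − A_1) = (-12, 24).
Cross-multiplying the components: (t − 13)·(24) = (46)·(-12).
Solving gives t = -10.

-10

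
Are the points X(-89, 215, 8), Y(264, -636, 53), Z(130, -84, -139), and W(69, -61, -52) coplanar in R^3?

With X as base: XY = (353, -851, 45), XZ = (219, -299, -147), XW = (158, -276, -60).
XZ × XW = (-22632, -10086, -13202).
XY · (XZ × XW) = 0.
The scalar triple product vanishes, so the four points are coplanar.

Yes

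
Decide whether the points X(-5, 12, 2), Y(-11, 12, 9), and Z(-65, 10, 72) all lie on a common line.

XY = (-6, 0, 7), XZ = (-60, -2, 70).
Comparing components 2 and 3: (0)(70) − (7)(-2) = 14 ≠ 0, so XY and XZ are not parallel and the points are not collinear.

No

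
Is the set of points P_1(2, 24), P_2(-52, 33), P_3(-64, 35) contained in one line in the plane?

Yes

P_1P_2 = (-54, 9), P_1P_3 = (-66, 11).
Checking proportionality: P_1P_3 = 11/9·P_1P_2, so the vectors are parallel and the points are collinear.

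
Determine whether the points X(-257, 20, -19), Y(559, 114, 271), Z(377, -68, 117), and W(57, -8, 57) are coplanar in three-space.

A normal to the plane through X, Y, Z is n = XY × XZ = (38304, 72884, -131404).
The plane has equation n·P = -5889772. For W: n·W = -5889772.
Equal, so W lies in the plane and all four are coplanar.

Yes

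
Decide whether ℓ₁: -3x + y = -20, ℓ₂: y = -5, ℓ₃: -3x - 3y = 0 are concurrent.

Yes

The three lines meet at one point iff the augmented coefficient matrix [aᵢ bᵢ cᵢ] has rank < 3, i.e. its determinant vanishes.
Here the determinant is 0.
It vanishes, so the lines are concurrent at (5, -5).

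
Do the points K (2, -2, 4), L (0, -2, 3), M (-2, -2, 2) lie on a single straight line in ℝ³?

KL = (-2, 0, -1), KM = (-4, 0, -2).
KL × KM = (0, 0, 0).
The cross product vanishes, so the three points are collinear.

Yes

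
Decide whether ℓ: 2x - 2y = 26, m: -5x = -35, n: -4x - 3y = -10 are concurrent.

Intersecting ℓ and m: solving the 2×2 system gives (x, y) = (7, -6).
Substitute into n: (-4)(7) + (-3)(-6) = -10.
This equals -10, so (7, -6) lies on all three lines and they are concurrent.

Yes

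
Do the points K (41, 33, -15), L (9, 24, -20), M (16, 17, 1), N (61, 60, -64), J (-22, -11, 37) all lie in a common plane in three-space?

The plane through K, L, M has normal n = KL × KM = (-224, 637, 287) and equation n·P = 7532.
Checking the remaining points: n·N = 6188, n·J = 8540.
Since n·N = 6188 ≠ 7532, N is off the plane and the points are not all coplanar.

No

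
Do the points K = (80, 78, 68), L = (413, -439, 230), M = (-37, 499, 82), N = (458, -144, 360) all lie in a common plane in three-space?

Yes

A normal to the plane through K, L, M is n = KL × KM = (-75440, -23616, 79704).
The plane has equation n·P = -2457376. For N: n·N = -2457376.
Equal, so N lies in the plane and all four are coplanar.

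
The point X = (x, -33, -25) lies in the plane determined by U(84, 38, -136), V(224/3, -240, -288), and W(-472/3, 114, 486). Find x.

56/3

Coplanarity requires UV · (UW × UX) = 0.
UV = (-28/3, -278, -152), UW = (-724/3, 76, 622); the triple product is linear in x with coefficient -161364 and constant term 3012128.
Setting it to zero: x = 56/3.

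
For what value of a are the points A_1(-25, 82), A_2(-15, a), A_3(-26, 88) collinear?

22

Collinearity: (A_2 − A_1) must be parallel to (A_3 − A_1) = (-1, 6).
Cross-multiplying the components: (a − 82)·(-1) = (10)·(6).
Solving gives a = 22.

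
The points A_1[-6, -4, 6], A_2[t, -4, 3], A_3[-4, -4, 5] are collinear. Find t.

Collinearity requires A_1A_2 × A_1A_3 = 0; each component is linear in t.
The y-component gives (1)t + (0) = 0, so t = 0.
The remaining components then also vanish.

0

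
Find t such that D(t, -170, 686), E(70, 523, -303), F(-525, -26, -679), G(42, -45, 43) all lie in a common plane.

489

The points are coplanar iff DE · (DF × DG) = 0.
Expanding, this is linear in t: (403522)t + (-197322258) = 0.
So t = 489.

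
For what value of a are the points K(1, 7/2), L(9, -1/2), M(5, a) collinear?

3/2

The three points are collinear iff det[KL; KM] = 0.
This determinant is linear in a: (8)a + (-12) = 0, so a = 3/2.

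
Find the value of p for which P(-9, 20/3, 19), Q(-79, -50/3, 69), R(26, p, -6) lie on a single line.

Direction PQ = (-70, -70/3, 50). From the x-coordinate of R, the parameter along the line is τ = (26 − (-9))/(-70) = -1/2.
Then p = 20/3 + (-1/2)·(-70/3) = 55/3.

55/3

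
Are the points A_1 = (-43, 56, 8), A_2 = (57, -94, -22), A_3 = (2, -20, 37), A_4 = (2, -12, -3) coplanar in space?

Yes

The four points are coplanar iff the 3×3 determinant with rows A_1A_2, A_1A_3, A_1A_4 is zero.
Rows: (100, -150, -30), (45, -76, 29), (45, -68, -11).
Expanding along the first row: (100)(2808) − (-150)(-1800) + (-30)(360) = 0.
Zero determinant ⇒ coplanar.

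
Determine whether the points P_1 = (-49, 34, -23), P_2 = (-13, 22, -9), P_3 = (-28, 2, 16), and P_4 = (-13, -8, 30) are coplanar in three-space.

No

A normal to the plane through P_1, P_2, P_3 is n = P_1P_2 × P_1P_3 = (-20, -1110, -900).
The plane has equation n·P = -16060. For P_4: n·P_4 = -17860.
-17860 ≠ -16060, so P_4 is off the plane.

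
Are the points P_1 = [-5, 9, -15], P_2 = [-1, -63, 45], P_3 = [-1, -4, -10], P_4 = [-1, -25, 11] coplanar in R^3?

No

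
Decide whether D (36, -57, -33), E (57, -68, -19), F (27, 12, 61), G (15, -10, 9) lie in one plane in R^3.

Yes

With D as base: DE = (21, -11, 14), DF = (-9, 69, 94), DG = (-21, 47, 42).
DF × DG = (-1520, -1596, 1026).
DE · (DF × DG) = 0.
The scalar triple product vanishes, so the four points are coplanar.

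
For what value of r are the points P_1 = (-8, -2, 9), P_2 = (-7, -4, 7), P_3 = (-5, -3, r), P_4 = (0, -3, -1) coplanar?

The points are coplanar iff P_1P_2 · (P_1P_3 × P_1P_4) = 0.
Expanding, this is linear in r: (-15)r + (75) = 0.
So r = 5.

5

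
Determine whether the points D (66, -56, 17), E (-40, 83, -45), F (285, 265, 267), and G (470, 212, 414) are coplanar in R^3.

A normal to the plane through D, E, F is n = DE × DF = (54652, 12922, -64467).
The plane has equation n·P = 1787461. For G: n·G = 1736566.
1736566 ≠ 1787461, so G is off the plane.

No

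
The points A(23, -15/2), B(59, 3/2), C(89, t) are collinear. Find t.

The three points are collinear iff det[AB; AC] = 0.
This determinant is linear in t: (36)t + (-324) = 0, so t = 9.

9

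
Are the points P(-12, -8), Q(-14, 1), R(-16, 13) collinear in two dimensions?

No

PQ = (-2, 9), PR = (-4, 21).
det[PQ; PR] = (-2)(21) − (9)(-4) = -6.
The determinant is nonzero, so they are not collinear.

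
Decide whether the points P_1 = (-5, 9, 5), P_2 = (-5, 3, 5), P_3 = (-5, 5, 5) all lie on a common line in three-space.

P_1P_2 = (0, -6, 0), P_1P_3 = (0, -4, 0).
P_1P_2 × P_1P_3 = (0, 0, 0).
The cross product vanishes, so the three points are collinear.

Yes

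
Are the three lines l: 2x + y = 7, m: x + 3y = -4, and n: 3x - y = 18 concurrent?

Yes

Intersecting l and m: solving the 2×2 system gives (x, y) = (5, -3).
Substitute into n: (3)(5) + (-1)(-3) = 18.
This equals 18, so (5, -3) lies on all three lines and they are concurrent.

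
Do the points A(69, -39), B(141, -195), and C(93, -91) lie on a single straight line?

AB = (72, -156), AC = (24, -52).
det[AB; AC] = (72)(-52) − (-156)(24) = 0.
The determinant is zero, so the points are collinear.

Yes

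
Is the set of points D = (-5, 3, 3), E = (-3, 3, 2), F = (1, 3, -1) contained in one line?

No

DE = (2, 0, -1), DF = (6, 0, -4).
DE × DF = (0, 2, 0).
The cross product is nonzero, so the points do not lie on one line.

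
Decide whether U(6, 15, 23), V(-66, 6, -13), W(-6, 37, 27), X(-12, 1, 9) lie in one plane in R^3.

Yes

A normal to the plane through U, V, W is n = UV × UW = (756, 720, -1692).
The plane has equation n·P = -23580. For X: n·X = -23580.
Equal, so X lies in the plane and all four are coplanar.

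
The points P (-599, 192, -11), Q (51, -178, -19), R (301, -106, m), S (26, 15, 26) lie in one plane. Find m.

The points are coplanar iff PQ · (PR × PS) = 0.
Expanding, this is linear in m: (-116200)m + (3660300) = 0.
So m = 63/2.

63/2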